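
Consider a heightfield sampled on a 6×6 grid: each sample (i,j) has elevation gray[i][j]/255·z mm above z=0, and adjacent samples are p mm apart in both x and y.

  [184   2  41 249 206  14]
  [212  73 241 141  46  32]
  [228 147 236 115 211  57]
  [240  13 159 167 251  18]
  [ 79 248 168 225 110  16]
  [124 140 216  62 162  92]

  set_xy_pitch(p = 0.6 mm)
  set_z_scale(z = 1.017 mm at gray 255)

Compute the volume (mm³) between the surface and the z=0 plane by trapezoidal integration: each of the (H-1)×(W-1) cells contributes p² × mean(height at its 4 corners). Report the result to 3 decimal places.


5.218

height_mm = gray/255 × 1.017; cell vol = 0.6² × mean(4 corners)
unit = 0.6² × 1.017 / (4×255) = 0.000358941 mm³ per gray-sum
row 0: Σ corner-gray over 5 cells = 2440  → 0.8758
row 1: Σ corner-gray over 5 cells = 2949  → 1.0585
row 2: Σ corner-gray over 5 cells = 3141  → 1.1274
row 3: Σ corner-gray over 5 cells = 3035  → 1.0894
row 4: Σ corner-gray over 5 cells = 2973  → 1.0671
Σ rows: total corner-gray = 14538  → 5.2183 mm³


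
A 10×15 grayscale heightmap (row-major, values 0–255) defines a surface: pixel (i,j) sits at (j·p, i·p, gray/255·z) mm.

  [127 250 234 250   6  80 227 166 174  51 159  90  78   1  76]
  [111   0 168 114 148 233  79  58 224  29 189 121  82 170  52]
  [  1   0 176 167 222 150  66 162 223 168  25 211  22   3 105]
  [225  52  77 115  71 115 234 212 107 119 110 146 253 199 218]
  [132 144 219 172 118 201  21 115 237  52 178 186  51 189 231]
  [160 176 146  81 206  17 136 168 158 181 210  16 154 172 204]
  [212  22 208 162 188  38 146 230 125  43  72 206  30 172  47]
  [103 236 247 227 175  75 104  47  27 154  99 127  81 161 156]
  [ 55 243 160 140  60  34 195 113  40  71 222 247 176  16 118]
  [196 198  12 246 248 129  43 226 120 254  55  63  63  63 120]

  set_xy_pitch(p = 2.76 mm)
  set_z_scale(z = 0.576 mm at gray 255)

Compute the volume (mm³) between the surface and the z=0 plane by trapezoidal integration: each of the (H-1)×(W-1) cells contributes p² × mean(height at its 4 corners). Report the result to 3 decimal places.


height_mm = gray/255 × 0.576; cell vol = 2.76² × mean(4 corners)
unit = 2.76² × 0.576 / (4×255) = 0.0043017 mm³ per gray-sum
row 0: Σ corner-gray over 14 cells = 7128  → 30.6625
row 1: Σ corner-gray over 14 cells = 6689  → 28.7741
row 2: Σ corner-gray over 14 cells = 7359  → 31.6562
row 3: Σ corner-gray over 14 cells = 8192  → 35.2396
row 4: Σ corner-gray over 14 cells = 8135  → 34.9944
row 5: Σ corner-gray over 14 cells = 7549  → 32.4736
row 6: Σ corner-gray over 14 cells = 7322  → 31.4971
row 7: Σ corner-gray over 14 cells = 7386  → 31.7724
row 8: Σ corner-gray over 14 cells = 7363  → 31.6734
Σ rows: total corner-gray = 67123  → 288.7432 mm³

288.743


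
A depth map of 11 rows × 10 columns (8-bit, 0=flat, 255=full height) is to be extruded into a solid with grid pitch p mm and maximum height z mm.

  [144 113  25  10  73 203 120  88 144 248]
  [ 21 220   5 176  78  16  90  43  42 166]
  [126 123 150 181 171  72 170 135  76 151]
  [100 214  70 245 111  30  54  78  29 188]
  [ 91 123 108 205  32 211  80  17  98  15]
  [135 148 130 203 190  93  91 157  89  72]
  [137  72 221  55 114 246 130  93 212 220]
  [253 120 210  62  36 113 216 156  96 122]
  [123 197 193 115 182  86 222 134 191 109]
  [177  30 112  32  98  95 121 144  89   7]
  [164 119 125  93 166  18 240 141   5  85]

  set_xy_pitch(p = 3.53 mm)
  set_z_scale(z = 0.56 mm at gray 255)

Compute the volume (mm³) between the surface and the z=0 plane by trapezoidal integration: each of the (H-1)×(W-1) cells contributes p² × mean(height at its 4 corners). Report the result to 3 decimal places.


297.055

height_mm = gray/255 × 0.56; cell vol = 3.53² × mean(4 corners)
unit = 3.53² × 0.56 / (4×255) = 0.00684128 mm³ per gray-sum
row 0: Σ corner-gray over 9 cells = 3471  → 23.7461
row 1: Σ corner-gray over 9 cells = 3960  → 27.0915
row 2: Σ corner-gray over 9 cells = 4383  → 29.9853
row 3: Σ corner-gray over 9 cells = 3804  → 26.0242
row 4: Σ corner-gray over 9 cells = 4263  → 29.1644
row 5: Σ corner-gray over 9 cells = 5052  → 34.5621
row 6: Σ corner-gray over 9 cells = 5036  → 34.4527
row 7: Σ corner-gray over 9 cells = 5265  → 36.0193
row 8: Σ corner-gray over 9 cells = 4498  → 30.7721
row 9: Σ corner-gray over 9 cells = 3689  → 25.2375
Σ rows: total corner-gray = 43421  → 297.0552 mm³


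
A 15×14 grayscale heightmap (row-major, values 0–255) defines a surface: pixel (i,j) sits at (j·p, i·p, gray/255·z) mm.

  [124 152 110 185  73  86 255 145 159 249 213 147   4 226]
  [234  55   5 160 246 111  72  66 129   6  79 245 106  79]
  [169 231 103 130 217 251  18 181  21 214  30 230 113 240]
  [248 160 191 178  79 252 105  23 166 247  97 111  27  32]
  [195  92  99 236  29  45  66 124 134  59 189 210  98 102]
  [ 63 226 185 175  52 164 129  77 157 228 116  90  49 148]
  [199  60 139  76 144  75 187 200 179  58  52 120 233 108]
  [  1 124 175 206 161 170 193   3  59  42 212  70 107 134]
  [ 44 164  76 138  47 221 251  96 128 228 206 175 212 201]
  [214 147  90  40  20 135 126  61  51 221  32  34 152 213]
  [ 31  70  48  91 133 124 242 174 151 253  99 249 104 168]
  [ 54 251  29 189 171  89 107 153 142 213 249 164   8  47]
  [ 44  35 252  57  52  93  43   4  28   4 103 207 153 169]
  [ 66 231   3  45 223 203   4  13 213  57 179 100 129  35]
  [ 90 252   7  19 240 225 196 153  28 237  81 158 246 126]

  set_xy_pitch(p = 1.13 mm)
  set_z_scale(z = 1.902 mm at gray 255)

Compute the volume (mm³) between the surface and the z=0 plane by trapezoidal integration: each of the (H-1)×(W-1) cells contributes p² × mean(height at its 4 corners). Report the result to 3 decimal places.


221.766

height_mm = gray/255 × 1.902; cell vol = 1.13² × mean(4 corners)
unit = 1.13² × 1.902 / (4×255) = 0.00238104 mm³ per gray-sum
row 0: Σ corner-gray over 13 cells = 6779  → 16.1411
row 1: Σ corner-gray over 13 cells = 6760  → 16.0959
row 2: Σ corner-gray over 13 cells = 7439  → 17.7126
row 3: Σ corner-gray over 13 cells = 6611  → 15.7411
row 4: Σ corner-gray over 13 cells = 6566  → 15.6339
row 5: Σ corner-gray over 13 cells = 6860  → 16.3340
row 6: Σ corner-gray over 13 cells = 6532  → 15.5530
row 7: Σ corner-gray over 13 cells = 7308  → 17.4007
row 8: Σ corner-gray over 13 cells = 6774  → 16.1292
row 9: Σ corner-gray over 13 cells = 6320  → 15.0482
row 10: Σ corner-gray over 13 cells = 7306  → 17.3959
row 11: Σ corner-gray over 13 cells = 5906  → 14.0624
row 12: Σ corner-gray over 13 cells = 5176  → 12.3243
row 13: Σ corner-gray over 13 cells = 6801  → 16.1935
Σ rows: total corner-gray = 93138  → 221.7656 mm³


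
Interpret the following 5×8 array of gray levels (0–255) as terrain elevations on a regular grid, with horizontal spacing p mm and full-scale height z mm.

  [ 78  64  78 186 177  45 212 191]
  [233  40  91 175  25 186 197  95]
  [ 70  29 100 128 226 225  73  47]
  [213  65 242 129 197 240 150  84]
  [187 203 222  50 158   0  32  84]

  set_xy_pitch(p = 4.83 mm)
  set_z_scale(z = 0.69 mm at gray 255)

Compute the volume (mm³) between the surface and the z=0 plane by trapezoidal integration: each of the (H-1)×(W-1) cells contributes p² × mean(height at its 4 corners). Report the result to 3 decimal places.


235.931

height_mm = gray/255 × 0.69; cell vol = 4.83² × mean(4 corners)
unit = 4.83² × 0.69 / (4×255) = 0.0157813 mm³ per gray-sum
row 0: Σ corner-gray over 7 cells = 3549  → 56.0079
row 1: Σ corner-gray over 7 cells = 3435  → 54.2088
row 2: Σ corner-gray over 7 cells = 4022  → 63.4724
row 3: Σ corner-gray over 7 cells = 3944  → 62.2415
Σ rows: total corner-gray = 14950  → 235.9307 mm³


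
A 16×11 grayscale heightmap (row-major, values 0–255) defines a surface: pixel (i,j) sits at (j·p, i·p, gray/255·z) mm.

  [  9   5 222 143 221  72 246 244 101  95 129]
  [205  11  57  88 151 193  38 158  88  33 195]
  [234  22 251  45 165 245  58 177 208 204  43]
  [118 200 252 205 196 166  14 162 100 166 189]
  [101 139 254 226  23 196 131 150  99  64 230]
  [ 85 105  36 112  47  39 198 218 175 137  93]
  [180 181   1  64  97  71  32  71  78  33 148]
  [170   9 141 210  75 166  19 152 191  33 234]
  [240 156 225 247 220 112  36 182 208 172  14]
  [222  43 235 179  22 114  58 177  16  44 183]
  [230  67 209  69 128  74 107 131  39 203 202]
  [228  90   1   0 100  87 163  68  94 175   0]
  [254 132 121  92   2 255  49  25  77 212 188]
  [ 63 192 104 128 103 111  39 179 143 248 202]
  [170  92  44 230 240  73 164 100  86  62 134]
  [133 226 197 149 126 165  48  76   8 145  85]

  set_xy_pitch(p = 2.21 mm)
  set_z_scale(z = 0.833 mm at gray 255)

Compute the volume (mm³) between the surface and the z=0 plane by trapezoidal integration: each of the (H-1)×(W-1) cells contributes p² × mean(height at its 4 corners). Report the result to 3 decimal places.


299.805

height_mm = gray/255 × 0.833; cell vol = 2.21² × mean(4 corners)
unit = 2.21² × 0.833 / (4×255) = 0.00398868 mm³ per gray-sum
row 0: Σ corner-gray over 10 cells = 4870  → 19.4249
row 1: Σ corner-gray over 10 cells = 5061  → 20.1867
row 2: Σ corner-gray over 10 cells = 6256  → 24.9532
row 3: Σ corner-gray over 10 cells = 6124  → 24.4267
row 4: Σ corner-gray over 10 cells = 5207  → 20.7691
row 5: Σ corner-gray over 10 cells = 3896  → 15.5399
row 6: Σ corner-gray over 10 cells = 3980  → 15.8750
row 7: Σ corner-gray over 10 cells = 5766  → 22.9987
row 8: Σ corner-gray over 10 cells = 5551  → 22.1412
row 9: Σ corner-gray over 10 cells = 4667  → 18.6152
row 10: Σ corner-gray over 10 cells = 4270  → 17.0317
row 11: Σ corner-gray over 10 cells = 4156  → 16.5770
row 12: Σ corner-gray over 10 cells = 5131  → 20.4659
row 13: Σ corner-gray over 10 cells = 5245  → 20.9206
row 14: Σ corner-gray over 10 cells = 4984  → 19.8796
Σ rows: total corner-gray = 75164  → 299.8053 mm³


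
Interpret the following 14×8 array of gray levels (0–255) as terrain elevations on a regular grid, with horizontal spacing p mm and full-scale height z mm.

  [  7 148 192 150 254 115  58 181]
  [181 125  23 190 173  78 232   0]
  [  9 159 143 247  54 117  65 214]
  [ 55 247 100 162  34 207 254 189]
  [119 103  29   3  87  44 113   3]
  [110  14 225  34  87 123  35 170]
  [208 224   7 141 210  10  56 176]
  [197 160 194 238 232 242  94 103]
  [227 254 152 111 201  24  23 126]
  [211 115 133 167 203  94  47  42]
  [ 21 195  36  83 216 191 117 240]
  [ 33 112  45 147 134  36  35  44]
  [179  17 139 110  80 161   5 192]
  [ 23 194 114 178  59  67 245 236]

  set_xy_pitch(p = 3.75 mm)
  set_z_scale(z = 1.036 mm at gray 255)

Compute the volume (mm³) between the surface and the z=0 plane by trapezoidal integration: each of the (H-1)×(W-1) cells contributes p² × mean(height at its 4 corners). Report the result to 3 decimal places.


height_mm = gray/255 × 1.036; cell vol = 3.75² × mean(4 corners)
unit = 3.75² × 1.036 / (4×255) = 0.0142831 mm³ per gray-sum
row 0: Σ corner-gray over 7 cells = 3845  → 54.9185
row 1: Σ corner-gray over 7 cells = 3616  → 51.6476
row 2: Σ corner-gray over 7 cells = 4045  → 57.7751
row 3: Σ corner-gray over 7 cells = 3132  → 44.7346
row 4: Σ corner-gray over 7 cells = 2196  → 31.3657
row 5: Σ corner-gray over 7 cells = 2996  → 42.7921
row 6: Σ corner-gray over 7 cells = 4300  → 61.4173
row 7: Σ corner-gray over 7 cells = 4503  → 64.3167
row 8: Σ corner-gray over 7 cells = 3654  → 52.1904
row 9: Σ corner-gray over 7 cells = 3708  → 52.9617
row 10: Σ corner-gray over 7 cells = 3032  → 43.3063
row 11: Σ corner-gray over 7 cells = 2490  → 35.5649
row 12: Σ corner-gray over 7 cells = 3368  → 48.1054
Σ rows: total corner-gray = 44885  → 641.0964 mm³

641.096


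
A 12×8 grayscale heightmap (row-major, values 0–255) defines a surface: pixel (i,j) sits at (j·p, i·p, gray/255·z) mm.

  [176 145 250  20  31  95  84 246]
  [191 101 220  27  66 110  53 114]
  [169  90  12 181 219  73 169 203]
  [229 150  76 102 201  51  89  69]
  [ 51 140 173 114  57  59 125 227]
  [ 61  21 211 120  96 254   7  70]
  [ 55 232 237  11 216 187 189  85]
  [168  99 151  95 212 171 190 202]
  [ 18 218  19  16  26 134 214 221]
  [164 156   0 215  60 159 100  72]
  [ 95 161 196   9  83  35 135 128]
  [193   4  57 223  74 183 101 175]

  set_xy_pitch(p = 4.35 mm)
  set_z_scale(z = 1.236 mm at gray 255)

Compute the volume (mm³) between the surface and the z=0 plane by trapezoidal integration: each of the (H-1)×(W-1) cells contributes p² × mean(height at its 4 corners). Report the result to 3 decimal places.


height_mm = gray/255 × 1.236; cell vol = 4.35² × mean(4 corners)
unit = 4.35² × 1.236 / (4×255) = 0.0229296 mm³ per gray-sum
row 0: Σ corner-gray over 7 cells = 3131  → 71.7926
row 1: Σ corner-gray over 7 cells = 3319  → 76.1034
row 2: Σ corner-gray over 7 cells = 3496  → 80.1619
row 3: Σ corner-gray over 7 cells = 3250  → 74.5213
row 4: Σ corner-gray over 7 cells = 3163  → 72.5264
row 5: Σ corner-gray over 7 cells = 3833  → 87.8892
row 6: Σ corner-gray over 7 cells = 4490  → 102.9540
row 7: Σ corner-gray over 7 cells = 3699  → 84.8167
row 8: Σ corner-gray over 7 cells = 3109  → 71.2882
row 9: Σ corner-gray over 7 cells = 3077  → 70.5544
row 10: Σ corner-gray over 7 cells = 3113  → 71.3799
Σ rows: total corner-gray = 37680  → 863.9880 mm³

863.988


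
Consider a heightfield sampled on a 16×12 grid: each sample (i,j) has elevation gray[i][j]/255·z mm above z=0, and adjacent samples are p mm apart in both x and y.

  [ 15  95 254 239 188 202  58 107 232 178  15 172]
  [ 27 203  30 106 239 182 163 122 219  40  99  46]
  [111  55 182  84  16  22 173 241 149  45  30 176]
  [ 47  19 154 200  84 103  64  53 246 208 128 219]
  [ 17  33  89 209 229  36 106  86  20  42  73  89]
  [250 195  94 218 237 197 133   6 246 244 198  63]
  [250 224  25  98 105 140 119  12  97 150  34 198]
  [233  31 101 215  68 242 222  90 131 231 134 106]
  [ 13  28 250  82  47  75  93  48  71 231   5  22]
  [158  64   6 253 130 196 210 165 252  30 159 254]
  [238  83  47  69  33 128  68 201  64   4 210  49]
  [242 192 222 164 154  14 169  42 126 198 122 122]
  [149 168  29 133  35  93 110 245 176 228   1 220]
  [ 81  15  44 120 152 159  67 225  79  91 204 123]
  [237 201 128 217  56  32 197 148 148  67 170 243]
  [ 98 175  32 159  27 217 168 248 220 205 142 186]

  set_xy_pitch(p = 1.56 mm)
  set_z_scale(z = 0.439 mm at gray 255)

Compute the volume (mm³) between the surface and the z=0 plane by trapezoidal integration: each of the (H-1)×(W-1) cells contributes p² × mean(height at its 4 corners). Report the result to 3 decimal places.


height_mm = gray/255 × 0.439; cell vol = 1.56² × mean(4 corners)
unit = 1.56² × 0.439 / (4×255) = 0.0010474 mm³ per gray-sum
row 0: Σ corner-gray over 11 cells = 6202  → 6.4960
row 1: Σ corner-gray over 11 cells = 5160  → 5.4046
row 2: Σ corner-gray over 11 cells = 5065  → 5.3051
row 3: Σ corner-gray over 11 cells = 4736  → 4.9605
row 4: Σ corner-gray over 11 cells = 5801  → 6.0760
row 5: Σ corner-gray over 11 cells = 6305  → 6.6039
row 6: Σ corner-gray over 11 cells = 5725  → 5.9964
row 7: Σ corner-gray over 11 cells = 5164  → 5.4088
row 8: Σ corner-gray over 11 cells = 5237  → 5.4852
row 9: Σ corner-gray over 11 cells = 5443  → 5.7010
row 10: Σ corner-gray over 11 cells = 5271  → 5.5209
row 11: Σ corner-gray over 11 cells = 5975  → 6.2582
row 12: Σ corner-gray over 11 cells = 5321  → 5.5732
row 13: Σ corner-gray over 11 cells = 5724  → 5.9953
row 14: Σ corner-gray over 11 cells = 6678  → 6.9946
Σ rows: total corner-gray = 83807  → 87.7796 mm³

87.780


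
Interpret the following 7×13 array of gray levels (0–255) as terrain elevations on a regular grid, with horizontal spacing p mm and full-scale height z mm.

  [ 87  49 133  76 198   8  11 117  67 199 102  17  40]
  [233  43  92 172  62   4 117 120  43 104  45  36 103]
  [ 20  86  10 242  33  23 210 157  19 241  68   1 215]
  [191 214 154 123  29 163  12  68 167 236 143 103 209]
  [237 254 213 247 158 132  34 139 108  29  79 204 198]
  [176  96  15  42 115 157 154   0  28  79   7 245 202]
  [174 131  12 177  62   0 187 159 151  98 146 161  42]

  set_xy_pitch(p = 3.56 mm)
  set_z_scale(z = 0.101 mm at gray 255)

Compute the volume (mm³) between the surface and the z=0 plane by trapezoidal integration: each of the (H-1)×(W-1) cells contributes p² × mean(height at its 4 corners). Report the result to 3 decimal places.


height_mm = gray/255 × 0.101; cell vol = 3.56² × mean(4 corners)
unit = 3.56² × 0.101 / (4×255) = 0.00125493 mm³ per gray-sum
row 0: Σ corner-gray over 12 cells = 4093  → 5.1364
row 1: Σ corner-gray over 12 cells = 4427  → 5.5556
row 2: Σ corner-gray over 12 cells = 5639  → 7.0766
row 3: Σ corner-gray over 12 cells = 6853  → 8.6001
row 4: Σ corner-gray over 12 cells = 5883  → 7.3828
row 5: Σ corner-gray over 12 cells = 5038  → 6.3224
Σ rows: total corner-gray = 31933  → 40.0738 mm³

40.074


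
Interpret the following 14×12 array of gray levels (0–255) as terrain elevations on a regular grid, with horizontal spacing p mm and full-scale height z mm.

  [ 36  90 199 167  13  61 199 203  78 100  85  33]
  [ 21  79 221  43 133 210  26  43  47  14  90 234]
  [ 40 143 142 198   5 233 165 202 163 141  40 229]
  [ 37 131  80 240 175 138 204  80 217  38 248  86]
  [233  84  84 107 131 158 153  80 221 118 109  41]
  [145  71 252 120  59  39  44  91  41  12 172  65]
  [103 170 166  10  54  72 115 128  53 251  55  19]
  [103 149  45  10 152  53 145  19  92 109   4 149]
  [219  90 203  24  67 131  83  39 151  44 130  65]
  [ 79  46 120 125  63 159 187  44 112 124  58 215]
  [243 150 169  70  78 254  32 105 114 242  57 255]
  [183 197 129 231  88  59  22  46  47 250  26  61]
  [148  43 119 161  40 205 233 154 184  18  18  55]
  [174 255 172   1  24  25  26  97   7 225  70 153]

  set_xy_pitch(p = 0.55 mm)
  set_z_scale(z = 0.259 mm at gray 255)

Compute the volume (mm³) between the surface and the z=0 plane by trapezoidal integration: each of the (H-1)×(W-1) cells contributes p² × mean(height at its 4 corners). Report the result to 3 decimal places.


4.943

height_mm = gray/255 × 0.259; cell vol = 0.55² × mean(4 corners)
unit = 0.55² × 0.259 / (4×255) = 7.68113e-05 mm³ per gray-sum
row 0: Σ corner-gray over 11 cells = 4526  → 0.3476
row 1: Σ corner-gray over 11 cells = 5200  → 0.3994
row 2: Σ corner-gray over 11 cells = 6358  → 0.4884
row 3: Σ corner-gray over 11 cells = 5989  → 0.4600
row 4: Σ corner-gray over 11 cells = 4776  → 0.3669
row 5: Σ corner-gray over 11 cells = 4282  → 0.3289
row 6: Σ corner-gray over 11 cells = 4078  → 0.3132
row 7: Σ corner-gray over 11 cells = 4016  → 0.3085
row 8: Σ corner-gray over 11 cells = 4578  → 0.3516
row 9: Σ corner-gray over 11 cells = 5410  → 0.4155
row 10: Σ corner-gray over 11 cells = 5474  → 0.4205
row 11: Σ corner-gray over 11 cells = 4987  → 0.3831
row 12: Σ corner-gray over 11 cells = 4684  → 0.3598
Σ rows: total corner-gray = 64358  → 4.9434 mm³


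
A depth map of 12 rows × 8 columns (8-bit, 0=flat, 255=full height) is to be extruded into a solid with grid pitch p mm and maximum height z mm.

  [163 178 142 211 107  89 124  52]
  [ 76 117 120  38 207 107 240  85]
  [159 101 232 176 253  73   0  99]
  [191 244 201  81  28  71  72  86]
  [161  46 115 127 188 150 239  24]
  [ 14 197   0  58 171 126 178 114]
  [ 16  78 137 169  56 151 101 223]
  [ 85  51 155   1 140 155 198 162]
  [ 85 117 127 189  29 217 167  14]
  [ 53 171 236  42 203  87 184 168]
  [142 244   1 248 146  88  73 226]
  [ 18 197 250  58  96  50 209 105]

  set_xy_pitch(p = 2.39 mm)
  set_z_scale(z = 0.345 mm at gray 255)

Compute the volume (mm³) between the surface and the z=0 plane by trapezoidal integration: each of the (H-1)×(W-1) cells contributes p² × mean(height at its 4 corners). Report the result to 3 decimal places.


height_mm = gray/255 × 0.345; cell vol = 2.39² × mean(4 corners)
unit = 2.39² × 0.345 / (4×255) = 0.00193203 mm³ per gray-sum
row 0: Σ corner-gray over 7 cells = 3736  → 7.2181
row 1: Σ corner-gray over 7 cells = 3747  → 7.2393
row 2: Σ corner-gray over 7 cells = 3599  → 6.9534
row 3: Σ corner-gray over 7 cells = 3586  → 6.9283
row 4: Σ corner-gray over 7 cells = 3503  → 6.7679
row 5: Σ corner-gray over 7 cells = 3211  → 6.2038
row 6: Σ corner-gray over 7 cells = 3270  → 6.3178
row 7: Σ corner-gray over 7 cells = 3438  → 6.6423
row 8: Σ corner-gray over 7 cells = 3858  → 7.4538
row 9: Σ corner-gray over 7 cells = 4035  → 7.7958
row 10: Σ corner-gray over 7 cells = 3811  → 7.3630
Σ rows: total corner-gray = 39794  → 76.8834 mm³

76.883


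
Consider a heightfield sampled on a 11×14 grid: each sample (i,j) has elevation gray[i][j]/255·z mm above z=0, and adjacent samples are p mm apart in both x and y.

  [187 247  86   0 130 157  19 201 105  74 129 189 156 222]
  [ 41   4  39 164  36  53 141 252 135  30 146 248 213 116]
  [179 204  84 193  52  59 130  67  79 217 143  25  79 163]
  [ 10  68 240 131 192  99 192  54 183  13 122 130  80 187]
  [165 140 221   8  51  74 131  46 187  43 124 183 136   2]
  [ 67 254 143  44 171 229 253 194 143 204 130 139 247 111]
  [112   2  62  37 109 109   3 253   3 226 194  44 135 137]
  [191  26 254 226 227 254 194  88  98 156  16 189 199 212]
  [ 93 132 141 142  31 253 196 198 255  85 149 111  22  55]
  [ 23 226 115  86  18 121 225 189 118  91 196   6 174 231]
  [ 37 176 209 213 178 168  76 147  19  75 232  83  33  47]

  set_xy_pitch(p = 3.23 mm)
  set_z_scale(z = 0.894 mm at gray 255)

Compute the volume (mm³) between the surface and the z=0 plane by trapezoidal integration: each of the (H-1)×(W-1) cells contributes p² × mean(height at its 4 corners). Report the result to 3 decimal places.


618.061

height_mm = gray/255 × 0.894; cell vol = 3.23² × mean(4 corners)
unit = 3.23² × 0.894 / (4×255) = 0.00914413 mm³ per gray-sum
row 0: Σ corner-gray over 13 cells = 6474  → 59.1991
row 1: Σ corner-gray over 13 cells = 6085  → 55.6420
row 2: Σ corner-gray over 13 cells = 6211  → 56.7942
row 3: Σ corner-gray over 13 cells = 6060  → 55.4134
row 4: Σ corner-gray over 13 cells = 7335  → 67.0722
row 5: Σ corner-gray over 13 cells = 7083  → 64.7679
row 6: Σ corner-gray over 13 cells = 6860  → 62.7287
row 7: Σ corner-gray over 13 cells = 7835  → 71.6443
row 8: Σ corner-gray over 13 cells = 6962  → 63.6614
row 9: Σ corner-gray over 13 cells = 6686  → 61.1377
Σ rows: total corner-gray = 67591  → 618.0609 mm³


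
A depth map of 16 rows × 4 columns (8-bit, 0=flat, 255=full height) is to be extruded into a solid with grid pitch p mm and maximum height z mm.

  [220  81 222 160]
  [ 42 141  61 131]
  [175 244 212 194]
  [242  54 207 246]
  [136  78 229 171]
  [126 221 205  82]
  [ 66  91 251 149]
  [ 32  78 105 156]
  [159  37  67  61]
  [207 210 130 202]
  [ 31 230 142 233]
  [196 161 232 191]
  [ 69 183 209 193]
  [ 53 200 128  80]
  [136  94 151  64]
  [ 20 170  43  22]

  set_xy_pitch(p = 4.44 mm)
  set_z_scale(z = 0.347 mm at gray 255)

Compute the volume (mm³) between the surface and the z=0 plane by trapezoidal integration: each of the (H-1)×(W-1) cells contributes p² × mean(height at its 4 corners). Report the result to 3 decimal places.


height_mm = gray/255 × 0.347; cell vol = 4.44² × mean(4 corners)
unit = 4.44² × 0.347 / (4×255) = 0.00670649 mm³ per gray-sum
row 0: Σ corner-gray over 3 cells = 1563  → 10.4822
row 1: Σ corner-gray over 3 cells = 1858  → 12.4607
row 2: Σ corner-gray over 3 cells = 2291  → 15.3646
row 3: Σ corner-gray over 3 cells = 1931  → 12.9502
row 4: Σ corner-gray over 3 cells = 1981  → 13.2856
row 5: Σ corner-gray over 3 cells = 1959  → 13.1380
row 6: Σ corner-gray over 3 cells = 1453  → 9.7445
row 7: Σ corner-gray over 3 cells = 982  → 6.5858
row 8: Σ corner-gray over 3 cells = 1517  → 10.1737
row 9: Σ corner-gray over 3 cells = 2097  → 14.0635
row 10: Σ corner-gray over 3 cells = 2181  → 14.6269
row 11: Σ corner-gray over 3 cells = 2219  → 14.8817
row 12: Σ corner-gray over 3 cells = 1835  → 12.3064
row 13: Σ corner-gray over 3 cells = 1479  → 9.9189
row 14: Σ corner-gray over 3 cells = 1158  → 7.7661
Σ rows: total corner-gray = 26504  → 177.7488 mm³

177.749


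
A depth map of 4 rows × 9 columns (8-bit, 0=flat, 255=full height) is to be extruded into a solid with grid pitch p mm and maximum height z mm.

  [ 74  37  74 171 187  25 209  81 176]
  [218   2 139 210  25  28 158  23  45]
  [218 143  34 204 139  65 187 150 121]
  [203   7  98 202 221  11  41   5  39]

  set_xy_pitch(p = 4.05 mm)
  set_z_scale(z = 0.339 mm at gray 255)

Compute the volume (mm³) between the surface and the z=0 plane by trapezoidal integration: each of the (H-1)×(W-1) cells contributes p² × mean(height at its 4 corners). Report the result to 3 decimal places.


height_mm = gray/255 × 0.339; cell vol = 4.05² × mean(4 corners)
unit = 4.05² × 0.339 / (4×255) = 0.00545142 mm³ per gray-sum
row 0: Σ corner-gray over 8 cells = 3251  → 17.7226
row 1: Σ corner-gray over 8 cells = 3616  → 19.7123
row 2: Σ corner-gray over 8 cells = 3595  → 19.5979
Σ rows: total corner-gray = 10462  → 57.0327 mm³

57.033


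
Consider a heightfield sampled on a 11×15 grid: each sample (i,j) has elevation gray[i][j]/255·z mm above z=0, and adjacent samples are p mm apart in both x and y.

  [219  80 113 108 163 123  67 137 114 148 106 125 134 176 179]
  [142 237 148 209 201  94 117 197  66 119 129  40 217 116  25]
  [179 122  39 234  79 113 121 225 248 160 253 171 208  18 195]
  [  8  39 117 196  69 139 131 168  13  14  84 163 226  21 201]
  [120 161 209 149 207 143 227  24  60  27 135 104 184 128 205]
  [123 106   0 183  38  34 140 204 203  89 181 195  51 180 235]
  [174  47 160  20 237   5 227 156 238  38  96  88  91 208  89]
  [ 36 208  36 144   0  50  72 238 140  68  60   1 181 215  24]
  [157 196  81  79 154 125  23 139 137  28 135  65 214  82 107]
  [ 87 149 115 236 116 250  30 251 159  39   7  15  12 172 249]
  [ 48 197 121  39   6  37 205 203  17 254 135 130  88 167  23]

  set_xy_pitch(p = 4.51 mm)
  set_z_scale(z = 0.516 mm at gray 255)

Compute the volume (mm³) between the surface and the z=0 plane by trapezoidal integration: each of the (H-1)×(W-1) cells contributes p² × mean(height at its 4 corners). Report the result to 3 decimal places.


722.244

height_mm = gray/255 × 0.516; cell vol = 4.51² × mean(4 corners)
unit = 4.51² × 0.516 / (4×255) = 0.0102897 mm³ per gray-sum
row 0: Σ corner-gray over 14 cells = 7533  → 77.5123
row 1: Σ corner-gray over 14 cells = 8303  → 85.4354
row 2: Σ corner-gray over 14 cells = 7325  → 75.3720
row 3: Σ corner-gray over 14 cells = 6810  → 70.0728
row 4: Σ corner-gray over 14 cells = 7407  → 76.2158
row 5: Σ corner-gray over 14 cells = 7051  → 72.5527
row 6: Σ corner-gray over 14 cells = 6371  → 65.5557
row 7: Σ corner-gray over 14 cells = 6066  → 62.4173
row 8: Σ corner-gray over 14 cells = 6618  → 68.0972
row 9: Σ corner-gray over 14 cells = 6707  → 69.0130
Σ rows: total corner-gray = 70191  → 722.2442 mm³


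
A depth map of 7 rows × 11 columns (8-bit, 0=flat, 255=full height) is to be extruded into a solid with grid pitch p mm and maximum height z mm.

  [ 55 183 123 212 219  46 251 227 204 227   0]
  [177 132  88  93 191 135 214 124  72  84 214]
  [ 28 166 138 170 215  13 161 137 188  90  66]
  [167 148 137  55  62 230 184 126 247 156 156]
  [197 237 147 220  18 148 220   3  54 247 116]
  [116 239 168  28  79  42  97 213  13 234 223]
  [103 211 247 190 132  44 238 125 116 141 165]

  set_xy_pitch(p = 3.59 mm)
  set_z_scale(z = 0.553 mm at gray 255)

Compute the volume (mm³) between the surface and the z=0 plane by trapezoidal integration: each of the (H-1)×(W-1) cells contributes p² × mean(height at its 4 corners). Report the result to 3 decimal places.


height_mm = gray/255 × 0.553; cell vol = 3.59² × mean(4 corners)
unit = 3.59² × 0.553 / (4×255) = 0.00698737 mm³ per gray-sum
row 0: Σ corner-gray over 10 cells = 6096  → 42.5950
row 1: Σ corner-gray over 10 cells = 5307  → 37.0820
row 2: Σ corner-gray over 10 cells = 5663  → 39.5695
row 3: Σ corner-gray over 10 cells = 5914  → 41.3233
row 4: Σ corner-gray over 10 cells = 5466  → 38.1930
row 5: Σ corner-gray over 10 cells = 5721  → 39.9748
Σ rows: total corner-gray = 34167  → 238.7375 mm³

238.738


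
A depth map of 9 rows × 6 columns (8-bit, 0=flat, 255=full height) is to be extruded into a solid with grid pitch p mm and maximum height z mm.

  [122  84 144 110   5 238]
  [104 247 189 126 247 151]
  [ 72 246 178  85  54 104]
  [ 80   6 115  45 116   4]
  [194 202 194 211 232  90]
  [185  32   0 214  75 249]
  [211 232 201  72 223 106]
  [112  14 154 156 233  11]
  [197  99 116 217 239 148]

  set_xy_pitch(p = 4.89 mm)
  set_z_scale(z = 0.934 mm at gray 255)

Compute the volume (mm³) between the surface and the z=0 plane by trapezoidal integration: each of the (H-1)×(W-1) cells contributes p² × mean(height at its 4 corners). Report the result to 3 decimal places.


492.112

height_mm = gray/255 × 0.934; cell vol = 4.89² × mean(4 corners)
unit = 4.89² × 0.934 / (4×255) = 0.021896 mm³ per gray-sum
row 0: Σ corner-gray over 5 cells = 2919  → 63.9144
row 1: Σ corner-gray over 5 cells = 3175  → 69.5197
row 2: Σ corner-gray over 5 cells = 1950  → 42.6972
row 3: Σ corner-gray over 5 cells = 2610  → 57.1485
row 4: Σ corner-gray over 5 cells = 3038  → 66.5200
row 5: Σ corner-gray over 5 cells = 2849  → 62.3817
row 6: Σ corner-gray over 5 cells = 3010  → 65.9069
row 7: Σ corner-gray over 5 cells = 2924  → 64.0239
Σ rows: total corner-gray = 22475  → 492.1122 mm³


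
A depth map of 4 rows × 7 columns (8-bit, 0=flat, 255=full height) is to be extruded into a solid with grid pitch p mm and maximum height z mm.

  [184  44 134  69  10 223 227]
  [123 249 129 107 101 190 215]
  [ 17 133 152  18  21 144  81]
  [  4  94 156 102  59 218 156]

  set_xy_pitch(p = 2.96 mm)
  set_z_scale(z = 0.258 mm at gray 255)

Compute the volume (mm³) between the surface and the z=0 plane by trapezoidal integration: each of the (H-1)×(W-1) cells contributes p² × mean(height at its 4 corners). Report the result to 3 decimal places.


19.141

height_mm = gray/255 × 0.258; cell vol = 2.96² × mean(4 corners)
unit = 2.96² × 0.258 / (4×255) = 0.00221617 mm³ per gray-sum
row 0: Σ corner-gray over 6 cells = 3261  → 7.2269
row 1: Σ corner-gray over 6 cells = 2924  → 6.4801
row 2: Σ corner-gray over 6 cells = 2452  → 5.4340
Σ rows: total corner-gray = 8637  → 19.1411 mm³


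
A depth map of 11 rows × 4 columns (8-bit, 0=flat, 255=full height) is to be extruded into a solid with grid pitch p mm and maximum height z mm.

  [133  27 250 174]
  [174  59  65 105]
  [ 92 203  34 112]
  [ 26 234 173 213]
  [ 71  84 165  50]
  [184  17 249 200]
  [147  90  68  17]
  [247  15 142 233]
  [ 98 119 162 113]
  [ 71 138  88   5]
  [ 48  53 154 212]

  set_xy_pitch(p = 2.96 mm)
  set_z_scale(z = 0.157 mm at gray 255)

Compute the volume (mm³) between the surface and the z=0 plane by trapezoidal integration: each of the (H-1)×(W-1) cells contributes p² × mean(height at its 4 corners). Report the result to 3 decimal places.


19.246

height_mm = gray/255 × 0.157; cell vol = 2.96² × mean(4 corners)
unit = 2.96² × 0.157 / (4×255) = 0.0013486 mm³ per gray-sum
row 0: Σ corner-gray over 3 cells = 1388  → 1.8719
row 1: Σ corner-gray over 3 cells = 1205  → 1.6251
row 2: Σ corner-gray over 3 cells = 1731  → 2.3344
row 3: Σ corner-gray over 3 cells = 1672  → 2.2549
row 4: Σ corner-gray over 3 cells = 1535  → 2.0701
row 5: Σ corner-gray over 3 cells = 1396  → 1.8826
row 6: Σ corner-gray over 3 cells = 1274  → 1.7181
row 7: Σ corner-gray over 3 cells = 1567  → 2.1133
row 8: Σ corner-gray over 3 cells = 1301  → 1.7545
row 9: Σ corner-gray over 3 cells = 1202  → 1.6210
Σ rows: total corner-gray = 14271  → 19.2459 mm³


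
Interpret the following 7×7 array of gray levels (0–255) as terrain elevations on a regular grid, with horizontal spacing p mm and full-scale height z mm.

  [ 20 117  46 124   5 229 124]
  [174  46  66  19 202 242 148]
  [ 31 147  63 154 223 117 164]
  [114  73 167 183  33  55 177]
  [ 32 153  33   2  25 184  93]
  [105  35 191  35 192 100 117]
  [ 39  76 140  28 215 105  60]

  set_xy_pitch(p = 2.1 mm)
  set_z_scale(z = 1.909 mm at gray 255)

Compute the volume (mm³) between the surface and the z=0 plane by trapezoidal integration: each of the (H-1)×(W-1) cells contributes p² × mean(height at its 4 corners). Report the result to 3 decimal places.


height_mm = gray/255 × 1.909; cell vol = 2.1² × mean(4 corners)
unit = 2.1² × 1.909 / (4×255) = 0.00825362 mm³ per gray-sum
row 0: Σ corner-gray over 6 cells = 2658  → 21.9381
row 1: Σ corner-gray over 6 cells = 3075  → 25.3799
row 2: Σ corner-gray over 6 cells = 2916  → 24.0675
row 3: Σ corner-gray over 6 cells = 2232  → 18.4221
row 4: Σ corner-gray over 6 cells = 2247  → 18.5459
row 5: Σ corner-gray over 6 cells = 2555  → 21.0880
Σ rows: total corner-gray = 15683  → 129.4415 mm³

129.441


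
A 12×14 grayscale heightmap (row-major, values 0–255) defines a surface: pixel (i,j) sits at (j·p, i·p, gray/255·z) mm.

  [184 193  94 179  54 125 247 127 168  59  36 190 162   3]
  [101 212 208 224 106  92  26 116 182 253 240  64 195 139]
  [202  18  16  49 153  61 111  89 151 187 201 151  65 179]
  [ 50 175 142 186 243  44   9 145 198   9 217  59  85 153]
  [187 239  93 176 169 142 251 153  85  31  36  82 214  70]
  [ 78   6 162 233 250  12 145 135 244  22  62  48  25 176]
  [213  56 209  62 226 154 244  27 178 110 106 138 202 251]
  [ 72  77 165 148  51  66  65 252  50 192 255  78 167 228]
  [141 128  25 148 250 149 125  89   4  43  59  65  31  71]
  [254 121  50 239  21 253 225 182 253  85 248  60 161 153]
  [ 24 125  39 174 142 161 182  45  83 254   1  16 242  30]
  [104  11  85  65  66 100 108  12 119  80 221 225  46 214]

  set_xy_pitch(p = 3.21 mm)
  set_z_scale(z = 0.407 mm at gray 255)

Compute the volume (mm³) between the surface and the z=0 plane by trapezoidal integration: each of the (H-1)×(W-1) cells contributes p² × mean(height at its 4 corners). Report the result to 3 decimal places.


height_mm = gray/255 × 0.407; cell vol = 3.21² × mean(4 corners)
unit = 3.21² × 0.407 / (4×255) = 0.00411154 mm³ per gray-sum
row 0: Σ corner-gray over 13 cells = 7531  → 30.9640
row 1: Σ corner-gray over 13 cells = 6961  → 28.6204
row 2: Σ corner-gray over 13 cells = 6112  → 25.1297
row 3: Σ corner-gray over 13 cells = 6826  → 28.0654
row 4: Σ corner-gray over 13 cells = 6541  → 26.8936
row 5: Σ corner-gray over 13 cells = 6830  → 28.0818
row 6: Σ corner-gray over 13 cells = 7320  → 30.0965
row 7: Σ corner-gray over 13 cells = 5876  → 24.1594
row 8: Σ corner-gray over 13 cells = 6647  → 27.3294
row 9: Σ corner-gray over 13 cells = 7185  → 29.5414
row 10: Σ corner-gray over 13 cells = 5576  → 22.9259
Σ rows: total corner-gray = 73405  → 301.8074 mm³

301.807


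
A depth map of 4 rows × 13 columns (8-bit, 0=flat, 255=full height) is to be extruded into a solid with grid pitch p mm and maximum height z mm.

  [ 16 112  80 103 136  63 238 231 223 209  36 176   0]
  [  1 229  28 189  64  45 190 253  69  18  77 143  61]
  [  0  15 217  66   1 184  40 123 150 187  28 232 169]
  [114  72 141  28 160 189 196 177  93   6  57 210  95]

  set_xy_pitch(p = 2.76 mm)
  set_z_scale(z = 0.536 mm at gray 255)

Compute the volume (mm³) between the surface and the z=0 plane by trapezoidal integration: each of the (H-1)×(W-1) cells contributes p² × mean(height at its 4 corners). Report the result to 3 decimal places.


67.054

height_mm = gray/255 × 0.536; cell vol = 2.76² × mean(4 corners)
unit = 2.76² × 0.536 / (4×255) = 0.00400297 mm³ per gray-sum
row 0: Σ corner-gray over 12 cells = 5902  → 23.6256
row 1: Σ corner-gray over 12 cells = 5327  → 21.3238
row 2: Σ corner-gray over 12 cells = 5522  → 22.1044
Σ rows: total corner-gray = 16751  → 67.0538 mm³


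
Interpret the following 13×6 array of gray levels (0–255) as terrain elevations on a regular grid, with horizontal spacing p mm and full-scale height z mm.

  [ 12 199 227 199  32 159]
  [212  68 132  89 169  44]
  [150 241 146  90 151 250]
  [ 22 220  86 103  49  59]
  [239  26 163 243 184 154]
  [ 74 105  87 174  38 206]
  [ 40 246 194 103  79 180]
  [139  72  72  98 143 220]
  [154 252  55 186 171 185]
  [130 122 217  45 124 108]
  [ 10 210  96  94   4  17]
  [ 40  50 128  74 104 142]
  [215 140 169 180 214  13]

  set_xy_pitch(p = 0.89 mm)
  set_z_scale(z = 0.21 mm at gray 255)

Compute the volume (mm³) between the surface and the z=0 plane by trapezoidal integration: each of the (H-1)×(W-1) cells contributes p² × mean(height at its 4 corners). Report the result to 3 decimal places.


height_mm = gray/255 × 0.21; cell vol = 0.89² × mean(4 corners)
unit = 0.89² × 0.21 / (4×255) = 0.000163079 mm³ per gray-sum
row 0: Σ corner-gray over 5 cells = 2657  → 0.4333
row 1: Σ corner-gray over 5 cells = 2828  → 0.4612
row 2: Σ corner-gray over 5 cells = 2653  → 0.4326
row 3: Σ corner-gray over 5 cells = 2622  → 0.4276
row 4: Σ corner-gray over 5 cells = 2713  → 0.4424
row 5: Σ corner-gray over 5 cells = 2552  → 0.4162
row 6: Σ corner-gray over 5 cells = 2593  → 0.4229
row 7: Σ corner-gray over 5 cells = 2796  → 0.4560
row 8: Σ corner-gray over 5 cells = 2921  → 0.4764
row 9: Σ corner-gray over 5 cells = 2089  → 0.3407
row 10: Σ corner-gray over 5 cells = 1729  → 0.2820
row 11: Σ corner-gray over 5 cells = 2528  → 0.4123
Σ rows: total corner-gray = 30681  → 5.0034 mm³

5.003


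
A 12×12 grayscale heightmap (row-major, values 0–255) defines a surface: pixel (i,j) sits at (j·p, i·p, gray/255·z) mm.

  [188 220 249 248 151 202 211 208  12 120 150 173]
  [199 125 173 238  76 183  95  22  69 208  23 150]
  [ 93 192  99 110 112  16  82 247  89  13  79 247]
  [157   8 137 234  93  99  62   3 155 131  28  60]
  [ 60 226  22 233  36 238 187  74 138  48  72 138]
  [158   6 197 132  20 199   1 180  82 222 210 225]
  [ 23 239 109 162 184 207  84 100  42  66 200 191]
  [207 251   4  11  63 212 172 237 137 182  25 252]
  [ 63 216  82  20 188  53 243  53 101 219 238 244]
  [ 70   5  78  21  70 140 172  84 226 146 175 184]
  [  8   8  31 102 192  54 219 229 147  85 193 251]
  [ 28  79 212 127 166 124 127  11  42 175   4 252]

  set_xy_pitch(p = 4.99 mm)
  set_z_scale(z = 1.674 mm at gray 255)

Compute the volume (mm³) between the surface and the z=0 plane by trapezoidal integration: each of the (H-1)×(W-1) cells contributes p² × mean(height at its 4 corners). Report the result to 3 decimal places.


height_mm = gray/255 × 1.674; cell vol = 4.99² × mean(4 corners)
unit = 4.99² × 1.674 / (4×255) = 0.0408655 mm³ per gray-sum
row 0: Σ corner-gray over 11 cells = 6676  → 272.8178
row 1: Σ corner-gray over 11 cells = 5191  → 212.1326
row 2: Σ corner-gray over 11 cells = 4535  → 185.3249
row 3: Σ corner-gray over 11 cells = 4863  → 198.7287
row 4: Σ corner-gray over 11 cells = 5627  → 229.9499
row 5: Σ corner-gray over 11 cells = 5881  → 240.3298
row 6: Σ corner-gray over 11 cells = 6047  → 247.1134
row 7: Σ corner-gray over 11 cells = 6180  → 252.5485
row 8: Σ corner-gray over 11 cells = 5621  → 229.7047
row 9: Σ corner-gray over 11 cells = 5267  → 215.2384
row 10: Σ corner-gray over 11 cells = 5193  → 212.2143
Σ rows: total corner-gray = 61081  → 2496.1031 mm³

2496.103


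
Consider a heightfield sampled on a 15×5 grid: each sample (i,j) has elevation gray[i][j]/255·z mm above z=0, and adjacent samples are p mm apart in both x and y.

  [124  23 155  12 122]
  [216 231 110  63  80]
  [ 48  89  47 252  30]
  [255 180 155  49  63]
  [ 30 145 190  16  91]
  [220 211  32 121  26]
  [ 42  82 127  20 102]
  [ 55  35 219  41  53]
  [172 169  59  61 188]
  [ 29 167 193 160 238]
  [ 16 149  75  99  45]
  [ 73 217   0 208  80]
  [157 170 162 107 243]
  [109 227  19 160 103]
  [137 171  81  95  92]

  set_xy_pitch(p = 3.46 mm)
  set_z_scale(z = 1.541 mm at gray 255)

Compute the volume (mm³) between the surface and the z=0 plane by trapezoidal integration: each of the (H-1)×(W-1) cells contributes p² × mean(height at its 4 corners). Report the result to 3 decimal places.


height_mm = gray/255 × 1.541; cell vol = 3.46² × mean(4 corners)
unit = 3.46² × 1.541 / (4×255) = 0.0180865 mm³ per gray-sum
row 0: Σ corner-gray over 4 cells = 1730  → 31.2897
row 1: Σ corner-gray over 4 cells = 1958  → 35.4134
row 2: Σ corner-gray over 4 cells = 1940  → 35.0878
row 3: Σ corner-gray over 4 cells = 1909  → 34.5271
row 4: Σ corner-gray over 4 cells = 1797  → 32.5015
row 5: Σ corner-gray over 4 cells = 1576  → 28.5043
row 6: Σ corner-gray over 4 cells = 1300  → 23.5125
row 7: Σ corner-gray over 4 cells = 1636  → 29.5895
row 8: Σ corner-gray over 4 cells = 2245  → 40.6042
row 9: Σ corner-gray over 4 cells = 2014  → 36.4262
row 10: Σ corner-gray over 4 cells = 1710  → 30.9279
row 11: Σ corner-gray over 4 cells = 2281  → 41.2553
row 12: Σ corner-gray over 4 cells = 2302  → 41.6351
row 13: Σ corner-gray over 4 cells = 1947  → 35.2144
Σ rows: total corner-gray = 26345  → 476.4890 mm³

476.489
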